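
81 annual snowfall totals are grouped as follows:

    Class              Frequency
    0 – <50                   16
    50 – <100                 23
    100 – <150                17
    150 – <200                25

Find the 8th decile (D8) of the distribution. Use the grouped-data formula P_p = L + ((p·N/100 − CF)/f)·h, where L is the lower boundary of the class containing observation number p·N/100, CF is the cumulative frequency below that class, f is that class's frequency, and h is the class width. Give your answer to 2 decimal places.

N = 81; target position k = 80/100 · 81 = 64.8.
Cumulative frequencies: 16, 39, 56, 81.
Observation 64.8 falls in the class 150 – <200.
L = 150, CF = 56, f = 25, h = 50.
P80 = 150 + ((64.8 − 56)/25)·50 = 150 + 17.6 = 167.6.

167.60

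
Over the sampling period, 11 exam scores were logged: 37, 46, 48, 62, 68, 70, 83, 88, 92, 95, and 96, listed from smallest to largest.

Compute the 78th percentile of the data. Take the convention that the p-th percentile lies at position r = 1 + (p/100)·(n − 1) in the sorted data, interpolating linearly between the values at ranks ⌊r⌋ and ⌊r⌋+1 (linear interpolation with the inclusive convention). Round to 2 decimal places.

91.20

n = 11.
r = 1 + (78/100)·(11 − 1) = 1 + 7.8 = 8.8.
Rank 8 is 88 and rank 9 is 92.
Interpolate: 88 + 0.8·(92 − 88) = 88 + 0.8·4 = 91.2.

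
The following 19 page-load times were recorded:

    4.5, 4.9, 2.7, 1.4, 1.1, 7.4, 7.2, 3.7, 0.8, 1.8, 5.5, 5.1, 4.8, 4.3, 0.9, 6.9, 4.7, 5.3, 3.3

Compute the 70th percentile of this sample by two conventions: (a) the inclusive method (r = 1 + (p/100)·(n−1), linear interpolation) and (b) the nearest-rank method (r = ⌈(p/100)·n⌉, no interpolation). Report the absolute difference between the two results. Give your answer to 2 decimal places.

0.08

Sorted: 0.8, 0.9, 1.1, 1.4, 1.8, 2.7, 3.3, 3.7, 4.3, 4.5, 4.7, 4.8, 4.9, 5.1, 5.3, 5.5, 6.9, 7.2, 7.4.
n = 19.
(a) r = 13.6; between ranks 13 (4.9) and 14 (5.1): 5.02.
(b) the nearest-rank method: rank 14 → 5.1.
|5.02 − 5.1| = 0.08.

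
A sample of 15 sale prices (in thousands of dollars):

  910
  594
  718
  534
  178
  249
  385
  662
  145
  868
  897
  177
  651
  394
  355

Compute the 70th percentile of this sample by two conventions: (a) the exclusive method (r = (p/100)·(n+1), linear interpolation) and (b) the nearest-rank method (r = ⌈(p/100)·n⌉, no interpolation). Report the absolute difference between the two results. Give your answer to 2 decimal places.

11.20

Sorted: 145, 177, 178, 249, 355, 385, 394, 534, 594, 651, 662, 718, 868, 897, 910.
n = 15.
(a) r = 11.2; between ranks 11 (662) and 12 (718): 673.2.
(b) the nearest-rank method: rank 11 → 662.
|673.2 − 662| = 11.2.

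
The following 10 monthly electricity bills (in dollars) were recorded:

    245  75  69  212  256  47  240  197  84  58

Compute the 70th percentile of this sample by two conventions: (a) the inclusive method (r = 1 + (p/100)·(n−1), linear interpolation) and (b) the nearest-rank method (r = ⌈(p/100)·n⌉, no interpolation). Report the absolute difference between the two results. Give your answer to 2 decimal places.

8.40

Sorted: 47, 58, 69, 75, 84, 197, 212, 240, 245, 256.
n = 10.
(a) r = 7.3; between ranks 7 (212) and 8 (240): 220.4.
(b) the nearest-rank method: rank 7 → 212.
|220.4 − 212| = 8.4.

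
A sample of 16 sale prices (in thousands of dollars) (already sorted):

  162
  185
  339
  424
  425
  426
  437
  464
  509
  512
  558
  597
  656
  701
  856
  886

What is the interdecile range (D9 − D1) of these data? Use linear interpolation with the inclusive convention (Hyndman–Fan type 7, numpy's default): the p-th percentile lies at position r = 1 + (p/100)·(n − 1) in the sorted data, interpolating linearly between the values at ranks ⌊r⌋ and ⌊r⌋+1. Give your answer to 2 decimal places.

516.50

n = 16.
P10: r = 2.5; ranks 2–3 are 185, 339; interpolating gives 262.
P90: r = 14.5; ranks 14–15 are 701, 856; interpolating gives 778.5.
Difference: 778.5 − 262 = 516.5.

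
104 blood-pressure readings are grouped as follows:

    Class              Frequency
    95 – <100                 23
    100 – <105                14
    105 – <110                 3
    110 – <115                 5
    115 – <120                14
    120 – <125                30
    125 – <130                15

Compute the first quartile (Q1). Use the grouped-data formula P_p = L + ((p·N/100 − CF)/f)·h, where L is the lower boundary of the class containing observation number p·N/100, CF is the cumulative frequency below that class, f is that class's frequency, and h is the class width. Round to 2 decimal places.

101.07

N = 104; target position k = 25/100 · 104 = 26.
Cumulative frequencies: 23, 37, 40, 45, 59, 89, 104.
Observation 26 falls in the class 100 – <105.
L = 100, CF = 23, f = 14, h = 5.
P25 = 100 + ((26 − 23)/14)·5 = 100 + 1.07143 = 101.071.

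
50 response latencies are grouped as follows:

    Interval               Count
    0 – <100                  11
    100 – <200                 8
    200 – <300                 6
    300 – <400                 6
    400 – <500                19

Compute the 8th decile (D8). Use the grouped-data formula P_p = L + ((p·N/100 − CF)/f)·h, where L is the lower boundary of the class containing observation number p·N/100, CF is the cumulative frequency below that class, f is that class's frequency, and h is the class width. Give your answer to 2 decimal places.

N = 50; target position k = 80/100 · 50 = 40.
Cumulative frequencies: 11, 19, 25, 31, 50.
Observation 40 falls in the class 400 – <500.
L = 400, CF = 31, f = 19, h = 100.
P80 = 400 + ((40 − 31)/19)·100 = 400 + 47.3684 = 447.368.

447.37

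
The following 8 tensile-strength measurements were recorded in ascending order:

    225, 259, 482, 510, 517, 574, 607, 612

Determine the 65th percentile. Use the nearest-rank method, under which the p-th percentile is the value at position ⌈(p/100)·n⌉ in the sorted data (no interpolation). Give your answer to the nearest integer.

n = 8.
Position = ⌈65/100 · 8⌉ = ⌈5.2⌉ = 6.
The value at rank 6 is 574.

574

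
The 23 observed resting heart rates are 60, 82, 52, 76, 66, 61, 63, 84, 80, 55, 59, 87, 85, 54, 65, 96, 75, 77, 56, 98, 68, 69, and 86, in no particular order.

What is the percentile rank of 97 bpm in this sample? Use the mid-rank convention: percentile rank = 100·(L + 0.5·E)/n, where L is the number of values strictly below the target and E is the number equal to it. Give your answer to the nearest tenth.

Sorted: 52, 54, 55, 56, 59, 60, 61, 63, 65, 66, 68, 69, 75, 76, 77, 80, 82, 84, 85, 86, 87, 96, 98.
Count below 97: L = 22; count equal: E = 0; n = 23.
Percentile rank = 100·(22 + 0.5·0)/23 = 100·22/23 = 95.65.

95.7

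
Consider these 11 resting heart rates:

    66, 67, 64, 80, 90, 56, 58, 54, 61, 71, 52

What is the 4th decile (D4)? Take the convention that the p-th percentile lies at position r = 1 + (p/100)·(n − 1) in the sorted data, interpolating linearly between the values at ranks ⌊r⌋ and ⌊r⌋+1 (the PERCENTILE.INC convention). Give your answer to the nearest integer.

61

Sorted: 52, 54, 56, 58, 61, 64, 66, 67, 71, 80, 90.
n = 11.
r = 1 + (40/100)·(11 − 1) = 1 + 4 = 5.
r is an integer, so P40 is the value at rank 5: 61.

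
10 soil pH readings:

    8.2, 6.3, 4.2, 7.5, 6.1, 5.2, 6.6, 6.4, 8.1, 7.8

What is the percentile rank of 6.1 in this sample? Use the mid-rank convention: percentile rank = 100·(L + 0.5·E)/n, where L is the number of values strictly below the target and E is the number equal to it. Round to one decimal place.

25.0

Sorted: 4.2, 5.2, 6.1, 6.3, 6.4, 6.6, 7.5, 7.8, 8.1, 8.2.
Count below 6.1: L = 2; count equal: E = 1; n = 10.
Percentile rank = 100·(2 + 0.5·1)/10 = 100·2.5/10 = 25.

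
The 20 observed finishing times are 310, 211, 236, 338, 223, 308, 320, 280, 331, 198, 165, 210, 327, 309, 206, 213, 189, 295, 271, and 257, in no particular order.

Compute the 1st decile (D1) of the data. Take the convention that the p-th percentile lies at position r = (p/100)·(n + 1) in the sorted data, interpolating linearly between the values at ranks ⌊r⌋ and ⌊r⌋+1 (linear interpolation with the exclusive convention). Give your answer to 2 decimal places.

189.90

Sorted: 165, 189, 198, 206, 210, 211, 213, 223, 236, 257, 271, 280, 295, 308, 309, 310, 320, 327, 331, 338.
n = 20.
r = (10/100)·(20 + 1) = 2.1.
Rank 2 is 189 and rank 3 is 198.
Interpolate: 189 + 0.1·(198 − 189) = 189 + 0.1·9 = 189.9.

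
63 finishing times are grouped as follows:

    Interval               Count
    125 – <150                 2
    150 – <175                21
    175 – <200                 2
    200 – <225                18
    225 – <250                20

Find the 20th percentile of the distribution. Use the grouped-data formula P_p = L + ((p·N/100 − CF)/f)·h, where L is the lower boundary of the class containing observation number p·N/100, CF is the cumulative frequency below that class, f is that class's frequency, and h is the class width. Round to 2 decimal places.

162.62

N = 63; target position k = 20/100 · 63 = 12.6.
Cumulative frequencies: 2, 23, 25, 43, 63.
Observation 12.6 falls in the class 150 – <175.
L = 150, CF = 2, f = 21, h = 25.
P20 = 150 + ((12.6 − 2)/21)·25 = 150 + 12.619 = 162.619.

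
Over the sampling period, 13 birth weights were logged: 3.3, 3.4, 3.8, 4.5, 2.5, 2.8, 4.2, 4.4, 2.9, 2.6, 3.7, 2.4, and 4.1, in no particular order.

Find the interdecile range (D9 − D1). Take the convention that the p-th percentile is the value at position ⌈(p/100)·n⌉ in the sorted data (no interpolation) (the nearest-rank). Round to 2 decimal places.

Sorted: 2.4, 2.5, 2.6, 2.8, 2.9, 3.3, 3.4, 3.7, 3.8, 4.1, 4.2, 4.4, 4.5.
n = 13.
P10: rank ⌈10/100·13⌉ = 2 → 2.5.
P90: rank ⌈90/100·13⌉ = 12 → 4.4.
Difference: 4.4 − 2.5 = 1.9.

1.90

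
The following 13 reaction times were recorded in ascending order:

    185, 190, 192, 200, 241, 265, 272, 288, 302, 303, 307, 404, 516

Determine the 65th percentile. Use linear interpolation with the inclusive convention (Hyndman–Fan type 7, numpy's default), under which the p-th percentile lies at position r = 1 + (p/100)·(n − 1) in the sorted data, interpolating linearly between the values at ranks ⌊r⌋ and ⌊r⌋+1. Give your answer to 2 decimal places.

299.20

n = 13.
r = 1 + (65/100)·(13 − 1) = 1 + 7.8 = 8.8.
Rank 8 is 288 and rank 9 is 302.
Interpolate: 288 + 0.8·(302 − 288) = 288 + 0.8·14 = 299.2.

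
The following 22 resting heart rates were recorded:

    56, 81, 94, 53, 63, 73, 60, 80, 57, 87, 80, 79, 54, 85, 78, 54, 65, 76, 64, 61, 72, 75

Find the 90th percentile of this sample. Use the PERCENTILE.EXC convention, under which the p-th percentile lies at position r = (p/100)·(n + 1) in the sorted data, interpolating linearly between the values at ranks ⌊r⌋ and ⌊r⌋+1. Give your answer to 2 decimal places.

Sorted: 53, 54, 54, 56, 57, 60, 61, 63, 64, 65, 72, 73, 75, 76, 78, 79, 80, 80, 81, 85, 87, 94.
n = 22.
r = (90/100)·(22 + 1) = 20.7.
Rank 20 is 85 and rank 21 is 87.
Interpolate: 85 + 0.7·(87 − 85) = 85 + 0.7·2 = 86.4.

86.40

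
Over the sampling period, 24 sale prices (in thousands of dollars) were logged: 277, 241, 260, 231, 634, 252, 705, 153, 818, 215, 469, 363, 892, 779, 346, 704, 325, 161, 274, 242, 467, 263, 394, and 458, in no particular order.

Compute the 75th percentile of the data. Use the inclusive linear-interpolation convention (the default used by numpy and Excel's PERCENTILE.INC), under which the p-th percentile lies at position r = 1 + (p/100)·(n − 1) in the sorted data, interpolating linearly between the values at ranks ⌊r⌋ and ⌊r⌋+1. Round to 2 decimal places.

510.25

Sorted: 153, 161, 215, 231, 241, 242, 252, 260, 263, 274, 277, 325, 346, 363, 394, 458, 467, 469, 634, 704, 705, 779, 818, 892.
n = 24.
r = 1 + (75/100)·(24 − 1) = 1 + 17.25 = 18.25.
Rank 18 is 469 and rank 19 is 634.
Interpolate: 469 + 0.25·(634 − 469) = 469 + 0.25·165 = 510.25.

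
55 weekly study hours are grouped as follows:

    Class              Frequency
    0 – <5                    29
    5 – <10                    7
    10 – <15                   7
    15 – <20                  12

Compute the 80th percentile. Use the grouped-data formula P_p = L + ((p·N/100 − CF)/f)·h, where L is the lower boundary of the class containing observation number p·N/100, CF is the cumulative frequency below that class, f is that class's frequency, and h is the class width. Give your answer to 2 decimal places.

15.42

N = 55; target position k = 80/100 · 55 = 44.
Cumulative frequencies: 29, 36, 43, 55.
Observation 44 falls in the class 15 – <20.
L = 15, CF = 43, f = 12, h = 5.
P80 = 15 + ((44 − 43)/12)·5 = 15 + 0.416667 = 15.4167.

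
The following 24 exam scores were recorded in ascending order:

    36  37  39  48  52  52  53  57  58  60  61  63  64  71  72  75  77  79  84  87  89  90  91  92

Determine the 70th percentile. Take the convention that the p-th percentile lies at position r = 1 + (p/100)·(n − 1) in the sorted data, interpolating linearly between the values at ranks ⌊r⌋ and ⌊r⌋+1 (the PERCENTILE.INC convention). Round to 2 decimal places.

n = 24.
r = 1 + (70/100)·(24 − 1) = 1 + 16.1 = 17.1.
Rank 17 is 77 and rank 18 is 79.
Interpolate: 77 + 0.1·(79 − 77) = 77 + 0.1·2 = 77.2.

77.20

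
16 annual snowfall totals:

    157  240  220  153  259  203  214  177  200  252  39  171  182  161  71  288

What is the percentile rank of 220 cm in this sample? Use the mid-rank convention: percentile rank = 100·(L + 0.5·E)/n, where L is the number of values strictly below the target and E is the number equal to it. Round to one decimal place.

71.9

Sorted: 39, 71, 153, 157, 161, 171, 177, 182, 200, 203, 214, 220, 240, 252, 259, 288.
Count below 220: L = 11; count equal: E = 1; n = 16.
Percentile rank = 100·(11 + 0.5·1)/16 = 100·11.5/16 = 71.88.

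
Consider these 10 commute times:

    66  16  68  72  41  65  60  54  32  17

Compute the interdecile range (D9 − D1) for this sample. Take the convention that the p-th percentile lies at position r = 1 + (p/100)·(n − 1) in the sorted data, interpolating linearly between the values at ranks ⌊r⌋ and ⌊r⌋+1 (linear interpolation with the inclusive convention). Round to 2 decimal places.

51.50

Sorted: 16, 17, 32, 41, 54, 60, 65, 66, 68, 72.
n = 10.
P10: r = 1.9; ranks 1–2 are 16, 17; interpolating gives 16.9.
P90: r = 9.1; ranks 9–10 are 68, 72; interpolating gives 68.4.
Difference: 68.4 − 16.9 = 51.5.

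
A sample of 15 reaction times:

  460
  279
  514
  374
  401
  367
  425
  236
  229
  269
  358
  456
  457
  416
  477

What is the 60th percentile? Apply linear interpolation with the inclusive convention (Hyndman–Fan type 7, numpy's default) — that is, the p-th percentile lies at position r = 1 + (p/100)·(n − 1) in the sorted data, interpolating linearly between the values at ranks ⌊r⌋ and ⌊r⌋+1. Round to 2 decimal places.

Sorted: 229, 236, 269, 279, 358, 367, 374, 401, 416, 425, 456, 457, 460, 477, 514.
n = 15.
r = 1 + (60/100)·(15 − 1) = 1 + 8.4 = 9.4.
Rank 9 is 416 and rank 10 is 425.
Interpolate: 416 + 0.4·(425 − 416) = 416 + 0.4·9 = 419.6.

419.60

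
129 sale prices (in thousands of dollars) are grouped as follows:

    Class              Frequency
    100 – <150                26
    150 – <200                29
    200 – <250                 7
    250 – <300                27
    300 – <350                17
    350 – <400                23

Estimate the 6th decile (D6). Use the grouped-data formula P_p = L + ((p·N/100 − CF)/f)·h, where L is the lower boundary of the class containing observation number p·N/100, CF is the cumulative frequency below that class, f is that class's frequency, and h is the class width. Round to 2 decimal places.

N = 129; target position k = 60/100 · 129 = 77.4.
Cumulative frequencies: 26, 55, 62, 89, 106, 129.
Observation 77.4 falls in the class 250 – <300.
L = 250, CF = 62, f = 27, h = 50.
P60 = 250 + ((77.4 − 62)/27)·50 = 250 + 28.5185 = 278.519.

278.52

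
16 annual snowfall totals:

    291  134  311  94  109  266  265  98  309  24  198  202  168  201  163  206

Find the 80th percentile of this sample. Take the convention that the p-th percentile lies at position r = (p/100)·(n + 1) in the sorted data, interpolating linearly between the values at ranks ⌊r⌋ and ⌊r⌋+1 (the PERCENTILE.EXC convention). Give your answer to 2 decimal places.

Sorted: 24, 94, 98, 109, 134, 163, 168, 198, 201, 202, 206, 265, 266, 291, 309, 311.
n = 16.
r = (80/100)·(16 + 1) = 13.6.
Rank 13 is 266 and rank 14 is 291.
Interpolate: 266 + 0.6·(291 − 266) = 266 + 0.6·25 = 281.

281.00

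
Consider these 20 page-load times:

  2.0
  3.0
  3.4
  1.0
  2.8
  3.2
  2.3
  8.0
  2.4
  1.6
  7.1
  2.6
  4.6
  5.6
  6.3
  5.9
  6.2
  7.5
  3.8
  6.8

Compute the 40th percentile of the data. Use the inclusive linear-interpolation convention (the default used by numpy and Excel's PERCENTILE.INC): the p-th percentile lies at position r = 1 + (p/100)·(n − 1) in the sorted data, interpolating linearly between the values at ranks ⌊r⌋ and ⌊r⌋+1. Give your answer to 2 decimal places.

3.12

Sorted: 1.0, 1.6, 2.0, 2.3, 2.4, 2.6, 2.8, 3.0, 3.2, 3.4, 3.8, 4.6, 5.6, 5.9, 6.2, 6.3, 6.8, 7.1, 7.5, 8.0.
n = 20.
r = 1 + (40/100)·(20 − 1) = 1 + 7.6 = 8.6.
Rank 8 is 3.0 and rank 9 is 3.2.
Interpolate: 3.0 + 0.6·(3.2 − 3.0) = 3.0 + 0.6·0.2 = 3.12.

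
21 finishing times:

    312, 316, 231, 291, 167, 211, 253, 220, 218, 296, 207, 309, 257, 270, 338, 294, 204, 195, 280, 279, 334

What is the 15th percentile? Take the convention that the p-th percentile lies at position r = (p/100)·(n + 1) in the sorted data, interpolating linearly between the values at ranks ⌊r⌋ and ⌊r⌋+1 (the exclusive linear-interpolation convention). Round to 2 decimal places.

Sorted: 167, 195, 204, 207, 211, 218, 220, 231, 253, 257, 270, 279, 280, 291, 294, 296, 309, 312, 316, 334, 338.
n = 21.
r = (15/100)·(21 + 1) = 3.3.
Rank 3 is 204 and rank 4 is 207.
Interpolate: 204 + 0.3·(207 − 204) = 204 + 0.3·3 = 204.9.

204.90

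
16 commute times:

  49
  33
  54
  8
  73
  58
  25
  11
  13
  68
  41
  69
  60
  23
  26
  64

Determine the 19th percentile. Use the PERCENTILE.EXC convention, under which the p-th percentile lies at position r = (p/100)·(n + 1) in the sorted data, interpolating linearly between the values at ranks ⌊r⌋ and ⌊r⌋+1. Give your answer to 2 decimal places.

Sorted: 8, 11, 13, 23, 25, 26, 33, 41, 49, 54, 58, 60, 64, 68, 69, 73.
n = 16.
r = (19/100)·(16 + 1) = 3.23.
Rank 3 is 13 and rank 4 is 23.
Interpolate: 13 + 0.23·(23 − 13) = 13 + 0.23·10 = 15.3.

15.30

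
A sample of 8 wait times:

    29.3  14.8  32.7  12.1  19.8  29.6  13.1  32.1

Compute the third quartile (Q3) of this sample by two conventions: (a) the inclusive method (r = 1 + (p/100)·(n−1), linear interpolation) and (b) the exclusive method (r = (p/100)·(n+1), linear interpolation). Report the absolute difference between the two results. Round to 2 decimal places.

1.25

Sorted: 12.1, 13.1, 14.8, 19.8, 29.3, 29.6, 32.1, 32.7.
n = 8.
(a) r = 6.25; between ranks 6 (29.6) and 7 (32.1): 30.225.
(b) r = 6.75; between ranks 6 (29.6) and 7 (32.1): 31.475.
|30.225 − 31.475| = 1.25.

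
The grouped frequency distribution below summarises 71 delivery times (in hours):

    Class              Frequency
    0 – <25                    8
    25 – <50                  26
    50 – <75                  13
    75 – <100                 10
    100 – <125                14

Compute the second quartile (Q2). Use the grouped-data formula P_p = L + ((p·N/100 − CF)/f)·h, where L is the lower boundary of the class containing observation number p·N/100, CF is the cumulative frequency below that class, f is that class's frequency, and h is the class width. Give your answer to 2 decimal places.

N = 71; target position k = 50/100 · 71 = 35.5.
Cumulative frequencies: 8, 34, 47, 57, 71.
Observation 35.5 falls in the class 50 – <75.
L = 50, CF = 34, f = 13, h = 25.
P50 = 50 + ((35.5 − 34)/13)·25 = 50 + 2.88462 = 52.8846.

52.88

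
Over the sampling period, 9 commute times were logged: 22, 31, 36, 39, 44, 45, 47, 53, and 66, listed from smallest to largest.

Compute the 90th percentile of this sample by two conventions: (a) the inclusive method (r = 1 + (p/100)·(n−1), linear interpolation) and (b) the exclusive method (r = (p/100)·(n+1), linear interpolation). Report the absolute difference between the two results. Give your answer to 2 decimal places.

10.40

n = 9.
(a) r = 8.2; between ranks 8 (53) and 9 (66): 55.6.
(b) r = 9 → value at rank 9 = 66.
|55.6 − 66| = 10.4.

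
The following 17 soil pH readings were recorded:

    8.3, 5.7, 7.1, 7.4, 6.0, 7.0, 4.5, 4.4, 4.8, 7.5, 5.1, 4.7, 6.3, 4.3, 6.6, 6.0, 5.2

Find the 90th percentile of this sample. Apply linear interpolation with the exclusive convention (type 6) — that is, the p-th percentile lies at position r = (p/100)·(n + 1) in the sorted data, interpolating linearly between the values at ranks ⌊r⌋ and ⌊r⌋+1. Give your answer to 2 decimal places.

7.66

Sorted: 4.3, 4.4, 4.5, 4.7, 4.8, 5.1, 5.2, 5.7, 6.0, 6.0, 6.3, 6.6, 7.0, 7.1, 7.4, 7.5, 8.3.
n = 17.
r = (90/100)·(17 + 1) = 16.2.
Rank 16 is 7.5 and rank 17 is 8.3.
Interpolate: 7.5 + 0.2·(8.3 − 7.5) = 7.5 + 0.2·0.8 = 7.66.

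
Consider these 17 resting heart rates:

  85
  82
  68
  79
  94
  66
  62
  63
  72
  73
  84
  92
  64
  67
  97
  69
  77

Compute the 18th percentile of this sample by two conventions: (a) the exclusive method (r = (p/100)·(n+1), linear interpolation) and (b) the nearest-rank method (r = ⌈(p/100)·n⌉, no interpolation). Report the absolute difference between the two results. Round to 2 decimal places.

Sorted: 62, 63, 64, 66, 67, 68, 69, 72, 73, 77, 79, 82, 84, 85, 92, 94, 97.
n = 17.
(a) r = 3.24; between ranks 3 (64) and 4 (66): 64.48.
(b) the nearest-rank method: rank 4 → 66.
|64.48 − 66| = 1.52.

1.52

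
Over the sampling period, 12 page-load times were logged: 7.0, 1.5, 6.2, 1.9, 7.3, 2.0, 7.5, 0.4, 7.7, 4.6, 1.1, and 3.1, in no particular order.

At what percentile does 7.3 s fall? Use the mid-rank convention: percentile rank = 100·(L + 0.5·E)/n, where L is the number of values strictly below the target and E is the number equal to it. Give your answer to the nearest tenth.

79.2

Sorted: 0.4, 1.1, 1.5, 1.9, 2.0, 3.1, 4.6, 6.2, 7.0, 7.3, 7.5, 7.7.
Count below 7.3: L = 9; count equal: E = 1; n = 12.
Percentile rank = 100·(9 + 0.5·1)/12 = 100·9.5/12 = 79.17.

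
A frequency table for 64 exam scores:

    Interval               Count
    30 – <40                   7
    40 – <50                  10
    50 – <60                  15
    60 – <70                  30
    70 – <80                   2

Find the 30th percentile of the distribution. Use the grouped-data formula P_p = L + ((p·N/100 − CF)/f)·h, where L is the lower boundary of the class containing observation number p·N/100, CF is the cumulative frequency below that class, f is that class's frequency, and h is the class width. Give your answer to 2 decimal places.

51.47

N = 64; target position k = 30/100 · 64 = 19.2.
Cumulative frequencies: 7, 17, 32, 62, 64.
Observation 19.2 falls in the class 50 – <60.
L = 50, CF = 17, f = 15, h = 10.
P30 = 50 + ((19.2 − 17)/15)·10 = 50 + 1.46667 = 51.4667.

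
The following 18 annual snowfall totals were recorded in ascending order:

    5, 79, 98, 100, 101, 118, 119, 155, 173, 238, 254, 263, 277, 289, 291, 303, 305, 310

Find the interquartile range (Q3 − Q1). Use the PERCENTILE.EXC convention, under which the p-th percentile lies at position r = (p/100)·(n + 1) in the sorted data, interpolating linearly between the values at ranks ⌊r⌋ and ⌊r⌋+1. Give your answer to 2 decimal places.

188.75

n = 18.
P25: r = 4.75; ranks 4–5 are 100, 101; interpolating gives 100.75.
P75: r = 14.25; ranks 14–15 are 289, 291; interpolating gives 289.5.
Difference: 289.5 − 100.75 = 188.75.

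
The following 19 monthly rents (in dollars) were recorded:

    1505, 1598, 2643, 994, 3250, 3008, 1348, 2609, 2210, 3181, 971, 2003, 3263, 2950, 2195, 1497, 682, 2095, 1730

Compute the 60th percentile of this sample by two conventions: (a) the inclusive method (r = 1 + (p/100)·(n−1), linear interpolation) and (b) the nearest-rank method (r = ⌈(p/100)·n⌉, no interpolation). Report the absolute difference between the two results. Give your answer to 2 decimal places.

3.00

Sorted: 682, 971, 994, 1348, 1497, 1505, 1598, 1730, 2003, 2095, 2195, 2210, 2609, 2643, 2950, 3008, 3181, 3250, 3263.
n = 19.
(a) r = 11.8; between ranks 11 (2195) and 12 (2210): 2207.
(b) the nearest-rank method: rank 12 → 2210.
|2207 − 2210| = 3.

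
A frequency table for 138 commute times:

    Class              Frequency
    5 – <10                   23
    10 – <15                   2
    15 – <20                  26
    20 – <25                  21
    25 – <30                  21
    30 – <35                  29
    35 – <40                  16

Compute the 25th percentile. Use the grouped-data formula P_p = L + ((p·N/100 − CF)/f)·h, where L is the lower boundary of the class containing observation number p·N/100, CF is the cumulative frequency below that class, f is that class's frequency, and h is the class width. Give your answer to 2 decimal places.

N = 138; target position k = 25/100 · 138 = 34.5.
Cumulative frequencies: 23, 25, 51, 72, 93, 122, 138.
Observation 34.5 falls in the class 15 – <20.
L = 15, CF = 25, f = 26, h = 5.
P25 = 15 + ((34.5 − 25)/26)·5 = 15 + 1.82692 = 16.8269.

16.83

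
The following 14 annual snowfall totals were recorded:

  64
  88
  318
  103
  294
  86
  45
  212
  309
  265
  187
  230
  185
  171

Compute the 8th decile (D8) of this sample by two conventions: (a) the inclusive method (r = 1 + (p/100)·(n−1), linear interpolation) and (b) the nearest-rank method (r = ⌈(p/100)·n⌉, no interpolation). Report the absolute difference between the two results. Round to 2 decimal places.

Sorted: 45, 64, 86, 88, 103, 171, 185, 187, 212, 230, 265, 294, 309, 318.
n = 14.
(a) r = 11.4; between ranks 11 (265) and 12 (294): 276.6.
(b) the nearest-rank method: rank 12 → 294.
|276.6 − 294| = 17.4.

17.40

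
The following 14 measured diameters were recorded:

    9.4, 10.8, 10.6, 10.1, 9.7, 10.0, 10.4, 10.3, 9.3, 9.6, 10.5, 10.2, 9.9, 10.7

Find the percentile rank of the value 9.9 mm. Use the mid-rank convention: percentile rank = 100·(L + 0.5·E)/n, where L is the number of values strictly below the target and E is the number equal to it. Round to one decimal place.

Sorted: 9.3, 9.4, 9.6, 9.7, 9.9, 10.0, 10.1, 10.2, 10.3, 10.4, 10.5, 10.6, 10.7, 10.8.
Count below 9.9: L = 4; count equal: E = 1; n = 14.
Percentile rank = 100·(4 + 0.5·1)/14 = 100·4.5/14 = 32.14.

32.1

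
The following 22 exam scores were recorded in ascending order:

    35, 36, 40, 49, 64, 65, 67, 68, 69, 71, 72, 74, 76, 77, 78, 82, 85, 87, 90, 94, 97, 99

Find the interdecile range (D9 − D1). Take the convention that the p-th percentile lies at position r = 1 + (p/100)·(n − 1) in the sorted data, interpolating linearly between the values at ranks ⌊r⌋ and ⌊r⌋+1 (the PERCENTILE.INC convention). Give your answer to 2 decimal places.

52.70

n = 22.
P10: r = 3.1; ranks 3–4 are 40, 49; interpolating gives 40.9.
P90: r = 19.9; ranks 19–20 are 90, 94; interpolating gives 93.6.
Difference: 93.6 − 40.9 = 52.7.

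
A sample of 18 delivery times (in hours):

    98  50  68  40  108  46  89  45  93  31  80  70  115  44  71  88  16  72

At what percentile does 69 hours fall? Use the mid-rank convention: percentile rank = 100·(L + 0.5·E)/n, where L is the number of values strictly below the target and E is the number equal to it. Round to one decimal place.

Sorted: 16, 31, 40, 44, 45, 46, 50, 68, 70, 71, 72, 80, 88, 89, 93, 98, 108, 115.
Count below 69: L = 8; count equal: E = 0; n = 18.
Percentile rank = 100·(8 + 0.5·0)/18 = 100·8/18 = 44.44.

44.4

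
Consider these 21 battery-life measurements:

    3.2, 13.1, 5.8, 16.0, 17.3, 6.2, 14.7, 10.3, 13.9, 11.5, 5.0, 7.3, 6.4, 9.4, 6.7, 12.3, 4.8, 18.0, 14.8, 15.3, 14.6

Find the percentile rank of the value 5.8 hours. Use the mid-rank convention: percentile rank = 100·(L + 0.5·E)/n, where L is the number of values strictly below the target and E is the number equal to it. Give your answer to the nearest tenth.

Sorted: 3.2, 4.8, 5.0, 5.8, 6.2, 6.4, 6.7, 7.3, 9.4, 10.3, 11.5, 12.3, 13.1, 13.9, 14.6, 14.7, 14.8, 15.3, 16.0, 17.3, 18.0.
Count below 5.8: L = 3; count equal: E = 1; n = 21.
Percentile rank = 100·(3 + 0.5·1)/21 = 100·3.5/21 = 16.67.

16.7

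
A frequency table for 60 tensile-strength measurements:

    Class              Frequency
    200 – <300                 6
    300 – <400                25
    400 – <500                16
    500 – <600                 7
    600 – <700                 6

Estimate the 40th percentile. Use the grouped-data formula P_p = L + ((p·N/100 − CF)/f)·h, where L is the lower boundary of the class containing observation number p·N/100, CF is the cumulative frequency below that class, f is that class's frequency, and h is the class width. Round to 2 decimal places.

N = 60; target position k = 40/100 · 60 = 24.
Cumulative frequencies: 6, 31, 47, 54, 60.
Observation 24 falls in the class 300 – <400.
L = 300, CF = 6, f = 25, h = 100.
P40 = 300 + ((24 − 6)/25)·100 = 300 + 72 = 372.

372.00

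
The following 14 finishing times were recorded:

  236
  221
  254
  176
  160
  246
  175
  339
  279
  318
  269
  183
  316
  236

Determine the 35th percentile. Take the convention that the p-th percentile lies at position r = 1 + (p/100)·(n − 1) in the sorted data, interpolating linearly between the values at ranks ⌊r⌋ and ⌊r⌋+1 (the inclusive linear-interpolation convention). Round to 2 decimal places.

Sorted: 160, 175, 176, 183, 221, 236, 236, 246, 254, 269, 279, 316, 318, 339.
n = 14.
r = 1 + (35/100)·(14 − 1) = 1 + 4.55 = 5.55.
Rank 5 is 221 and rank 6 is 236.
Interpolate: 221 + 0.55·(236 − 221) = 221 + 0.55·15 = 229.25.

229.25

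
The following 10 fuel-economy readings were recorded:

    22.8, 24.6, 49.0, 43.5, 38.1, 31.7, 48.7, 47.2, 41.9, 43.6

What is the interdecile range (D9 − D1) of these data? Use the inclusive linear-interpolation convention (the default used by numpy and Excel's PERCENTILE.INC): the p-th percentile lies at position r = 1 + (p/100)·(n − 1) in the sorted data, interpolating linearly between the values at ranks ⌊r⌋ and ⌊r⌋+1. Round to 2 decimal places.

Sorted: 22.8, 24.6, 31.7, 38.1, 41.9, 43.5, 43.6, 47.2, 48.7, 49.0.
n = 10.
P10: r = 1.9; ranks 1–2 are 22.8, 24.6; interpolating gives 24.42.
P90: r = 9.1; ranks 9–10 are 48.7, 49.0; interpolating gives 48.73.
Difference: 48.73 − 24.42 = 24.31.

24.31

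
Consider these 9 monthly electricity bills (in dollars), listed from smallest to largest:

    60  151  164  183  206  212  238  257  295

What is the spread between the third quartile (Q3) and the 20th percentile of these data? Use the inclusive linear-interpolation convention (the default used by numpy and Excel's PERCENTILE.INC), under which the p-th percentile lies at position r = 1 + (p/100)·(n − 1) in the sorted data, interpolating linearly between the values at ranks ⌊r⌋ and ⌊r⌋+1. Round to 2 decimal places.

79.20

n = 9.
P20: r = 2.6; ranks 2–3 are 151, 164; interpolating gives 158.8.
P75: r = 7 (integer) → 238.
Difference: 238 − 158.8 = 79.2.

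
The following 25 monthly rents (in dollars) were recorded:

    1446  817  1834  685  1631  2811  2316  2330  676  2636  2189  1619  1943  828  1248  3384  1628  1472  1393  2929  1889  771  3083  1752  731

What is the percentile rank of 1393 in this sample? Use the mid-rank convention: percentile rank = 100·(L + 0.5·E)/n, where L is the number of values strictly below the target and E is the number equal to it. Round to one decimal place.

Sorted: 676, 685, 731, 771, 817, 828, 1248, 1393, 1446, 1472, 1619, 1628, 1631, 1752, 1834, 1889, 1943, 2189, 2316, 2330, 2636, 2811, 2929, 3083, 3384.
Count below 1393: L = 7; count equal: E = 1; n = 25.
Percentile rank = 100·(7 + 0.5·1)/25 = 100·7.5/25 = 30.

30.0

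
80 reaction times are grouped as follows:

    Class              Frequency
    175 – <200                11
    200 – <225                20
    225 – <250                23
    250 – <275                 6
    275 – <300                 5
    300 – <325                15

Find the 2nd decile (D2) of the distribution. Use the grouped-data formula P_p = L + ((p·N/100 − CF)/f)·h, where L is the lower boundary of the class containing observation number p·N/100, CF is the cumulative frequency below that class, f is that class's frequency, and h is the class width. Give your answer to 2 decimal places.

N = 80; target position k = 20/100 · 80 = 16.
Cumulative frequencies: 11, 31, 54, 60, 65, 80.
Observation 16 falls in the class 200 – <225.
L = 200, CF = 11, f = 20, h = 25.
P20 = 200 + ((16 − 11)/20)·25 = 200 + 6.25 = 206.25.

206.25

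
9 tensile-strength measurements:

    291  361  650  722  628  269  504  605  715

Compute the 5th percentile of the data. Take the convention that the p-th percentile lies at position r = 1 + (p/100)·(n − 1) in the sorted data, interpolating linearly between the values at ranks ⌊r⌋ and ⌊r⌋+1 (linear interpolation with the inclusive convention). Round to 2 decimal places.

Sorted: 269, 291, 361, 504, 605, 628, 650, 715, 722.
n = 9.
r = 1 + (5/100)·(9 − 1) = 1 + 0.4 = 1.4.
Rank 1 is 269 and rank 2 is 291.
Interpolate: 269 + 0.4·(291 − 269) = 269 + 0.4·22 = 277.8.

277.80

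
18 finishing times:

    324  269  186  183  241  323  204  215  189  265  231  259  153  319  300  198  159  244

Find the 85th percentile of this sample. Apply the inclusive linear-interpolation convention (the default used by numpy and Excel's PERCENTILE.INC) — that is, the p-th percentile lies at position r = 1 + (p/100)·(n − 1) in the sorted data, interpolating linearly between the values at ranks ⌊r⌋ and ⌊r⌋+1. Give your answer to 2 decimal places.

Sorted: 153, 159, 183, 186, 189, 198, 204, 215, 231, 241, 244, 259, 265, 269, 300, 319, 323, 324.
n = 18.
r = 1 + (85/100)·(18 − 1) = 1 + 14.45 = 15.45.
Rank 15 is 300 and rank 16 is 319.
Interpolate: 300 + 0.45·(319 − 300) = 300 + 0.45·19 = 308.55.

308.55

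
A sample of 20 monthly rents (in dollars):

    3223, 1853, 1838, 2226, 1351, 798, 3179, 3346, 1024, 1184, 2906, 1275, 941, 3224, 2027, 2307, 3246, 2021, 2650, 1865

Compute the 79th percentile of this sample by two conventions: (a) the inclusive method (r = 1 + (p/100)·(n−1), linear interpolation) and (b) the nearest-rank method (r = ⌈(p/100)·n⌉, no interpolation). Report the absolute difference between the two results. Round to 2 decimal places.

0.44

Sorted: 798, 941, 1024, 1184, 1275, 1351, 1838, 1853, 1865, 2021, 2027, 2226, 2307, 2650, 2906, 3179, 3223, 3224, 3246, 3346.
n = 20.
(a) r = 16.01; between ranks 16 (3179) and 17 (3223): 3179.44.
(b) the nearest-rank method: rank 16 → 3179.
|3179.44 − 3179| = 0.44.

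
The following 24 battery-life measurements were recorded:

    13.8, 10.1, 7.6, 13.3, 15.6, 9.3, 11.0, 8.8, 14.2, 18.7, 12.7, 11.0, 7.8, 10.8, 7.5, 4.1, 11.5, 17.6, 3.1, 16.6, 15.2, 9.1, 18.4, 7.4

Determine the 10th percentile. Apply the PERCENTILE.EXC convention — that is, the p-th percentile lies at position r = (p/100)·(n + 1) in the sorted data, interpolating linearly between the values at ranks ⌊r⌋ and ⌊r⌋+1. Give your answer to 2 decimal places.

Sorted: 3.1, 4.1, 7.4, 7.5, 7.6, 7.8, 8.8, 9.1, 9.3, 10.1, 10.8, 11.0, 11.0, 11.5, 12.7, 13.3, 13.8, 14.2, 15.2, 15.6, 16.6, 17.6, 18.4, 18.7.
n = 24.
r = (10/100)·(24 + 1) = 2.5.
Rank 2 is 4.1 and rank 3 is 7.4.
Interpolate: 4.1 + 0.5·(7.4 − 4.1) = 4.1 + 0.5·3.3 = 5.75.

5.75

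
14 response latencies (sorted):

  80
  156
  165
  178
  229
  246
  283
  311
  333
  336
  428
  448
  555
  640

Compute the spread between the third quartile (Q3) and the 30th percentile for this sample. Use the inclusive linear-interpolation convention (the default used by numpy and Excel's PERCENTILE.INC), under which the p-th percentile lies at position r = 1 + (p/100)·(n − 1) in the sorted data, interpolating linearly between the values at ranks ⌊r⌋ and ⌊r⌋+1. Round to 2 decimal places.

n = 14.
P30: r = 4.9; ranks 4–5 are 178, 229; interpolating gives 223.9.
P75: r = 10.75; ranks 10–11 are 336, 428; interpolating gives 405.
Difference: 405 − 223.9 = 181.1.

181.10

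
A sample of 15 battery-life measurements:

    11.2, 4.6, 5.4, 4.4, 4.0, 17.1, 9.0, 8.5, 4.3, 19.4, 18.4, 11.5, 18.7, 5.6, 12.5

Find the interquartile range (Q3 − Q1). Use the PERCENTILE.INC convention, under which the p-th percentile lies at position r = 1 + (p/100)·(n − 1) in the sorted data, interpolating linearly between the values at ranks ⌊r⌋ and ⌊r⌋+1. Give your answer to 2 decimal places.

9.80

Sorted: 4.0, 4.3, 4.4, 4.6, 5.4, 5.6, 8.5, 9.0, 11.2, 11.5, 12.5, 17.1, 18.4, 18.7, 19.4.
n = 15.
P25: r = 4.5; ranks 4–5 are 4.6, 5.4; interpolating gives 5.
P75: r = 11.5; ranks 11–12 are 12.5, 17.1; interpolating gives 14.8.
Difference: 14.8 − 5 = 9.8.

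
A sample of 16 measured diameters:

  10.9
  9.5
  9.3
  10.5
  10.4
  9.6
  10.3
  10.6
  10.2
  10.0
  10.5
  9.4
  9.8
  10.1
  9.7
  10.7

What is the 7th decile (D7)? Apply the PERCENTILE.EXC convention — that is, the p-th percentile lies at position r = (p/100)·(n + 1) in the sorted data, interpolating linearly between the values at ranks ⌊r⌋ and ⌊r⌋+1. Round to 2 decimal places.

Sorted: 9.3, 9.4, 9.5, 9.6, 9.7, 9.8, 10.0, 10.1, 10.2, 10.3, 10.4, 10.5, 10.5, 10.6, 10.7, 10.9.
n = 16.
r = (70/100)·(16 + 1) = 11.9.
Rank 11 is 10.4 and rank 12 is 10.5.
Interpolate: 10.4 + 0.9·(10.5 − 10.4) = 10.4 + 0.9·0.1 = 10.49.

10.49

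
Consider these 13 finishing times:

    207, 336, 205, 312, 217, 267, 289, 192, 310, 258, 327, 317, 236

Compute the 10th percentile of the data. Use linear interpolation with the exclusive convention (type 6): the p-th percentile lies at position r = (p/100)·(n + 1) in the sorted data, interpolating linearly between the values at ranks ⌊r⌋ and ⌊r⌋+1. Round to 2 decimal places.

Sorted: 192, 205, 207, 217, 236, 258, 267, 289, 310, 312, 317, 327, 336.
n = 13.
r = (10/100)·(13 + 1) = 1.4.
Rank 1 is 192 and rank 2 is 205.
Interpolate: 192 + 0.4·(205 − 192) = 192 + 0.4·13 = 197.2.

197.20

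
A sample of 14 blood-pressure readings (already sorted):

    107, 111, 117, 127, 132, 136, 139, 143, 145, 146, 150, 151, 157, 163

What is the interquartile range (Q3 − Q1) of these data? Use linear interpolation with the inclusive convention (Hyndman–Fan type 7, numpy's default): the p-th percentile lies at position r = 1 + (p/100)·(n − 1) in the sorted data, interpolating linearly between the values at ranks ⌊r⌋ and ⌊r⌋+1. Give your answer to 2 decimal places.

n = 14.
P25: r = 4.25; ranks 4–5 are 127, 132; interpolating gives 128.25.
P75: r = 10.75; ranks 10–11 are 146, 150; interpolating gives 149.
Difference: 149 − 128.25 = 20.75.

20.75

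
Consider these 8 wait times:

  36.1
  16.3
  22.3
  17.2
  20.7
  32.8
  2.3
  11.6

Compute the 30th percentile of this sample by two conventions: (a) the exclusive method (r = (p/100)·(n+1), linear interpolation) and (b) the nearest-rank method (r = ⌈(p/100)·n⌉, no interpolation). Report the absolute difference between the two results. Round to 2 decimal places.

Sorted: 2.3, 11.6, 16.3, 17.2, 20.7, 22.3, 32.8, 36.1.
n = 8.
(a) r = 2.7; between ranks 2 (11.6) and 3 (16.3): 14.89.
(b) the nearest-rank method: rank 3 → 16.3.
|14.89 − 16.3| = 1.41.

1.41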